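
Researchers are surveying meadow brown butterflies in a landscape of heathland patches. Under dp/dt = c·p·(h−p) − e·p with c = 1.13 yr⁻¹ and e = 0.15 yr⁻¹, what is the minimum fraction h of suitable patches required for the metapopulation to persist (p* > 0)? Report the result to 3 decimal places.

p* = h − e/c is positive only when h > e/c.
h_min = e/c = 0.15/1.13 = 0.1327.

0.133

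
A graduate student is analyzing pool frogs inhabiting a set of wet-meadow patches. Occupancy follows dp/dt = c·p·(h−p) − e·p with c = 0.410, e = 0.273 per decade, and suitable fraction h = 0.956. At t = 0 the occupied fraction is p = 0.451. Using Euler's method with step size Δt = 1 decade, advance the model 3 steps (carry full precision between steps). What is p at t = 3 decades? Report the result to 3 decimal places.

Update rule: p ← p + [c·p·(h−p) − e·p]·Δt with Δt = 1.
  1  |  dp/dt·Δt = -0.029743  |  p_1 = 0.421257
  2  |  dp/dt·Δt = -0.022645  |  p_2 = 0.398612
  3  |  dp/dt·Δt = -0.017727  |  p_3 = 0.380885

0.381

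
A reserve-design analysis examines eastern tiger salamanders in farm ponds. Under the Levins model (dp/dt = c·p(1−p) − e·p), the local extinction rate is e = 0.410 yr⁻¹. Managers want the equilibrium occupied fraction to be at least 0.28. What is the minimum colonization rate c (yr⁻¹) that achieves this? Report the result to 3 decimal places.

0.569

p* = 1 − e/c ≥ 0.28 requires e/c ≤ 0.7200, i.e. c ≥ e/0.7200.
c_min = 0.410/0.7200 = 0.5694.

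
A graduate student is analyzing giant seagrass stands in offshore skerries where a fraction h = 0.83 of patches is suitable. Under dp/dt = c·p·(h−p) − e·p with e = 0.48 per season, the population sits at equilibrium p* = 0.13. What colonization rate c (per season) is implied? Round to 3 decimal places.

0.686

At equilibrium c(h−p*) = e, so c = e/(h−p*).
c = 0.48/(0.83 − 0.13) = 0.48/0.7000 = 0.6857.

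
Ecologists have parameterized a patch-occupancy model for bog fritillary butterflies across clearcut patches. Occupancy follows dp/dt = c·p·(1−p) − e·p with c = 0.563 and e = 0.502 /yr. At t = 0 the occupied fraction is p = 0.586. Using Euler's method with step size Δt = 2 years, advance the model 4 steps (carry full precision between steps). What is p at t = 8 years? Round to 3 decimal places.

Update rule: p ← p + [c·p·(1−p) − e·p]·Δt with Δt = 2.
t = 2: p = 0.58600 + (-0.31517) = 0.27083
t = 4: p = 0.27083 + (-0.04955) = 0.22128
t = 6: p = 0.22128 + (-0.02814) = 0.19314
t = 8: p = 0.19314 + (-0.01844) = 0.17470

0.175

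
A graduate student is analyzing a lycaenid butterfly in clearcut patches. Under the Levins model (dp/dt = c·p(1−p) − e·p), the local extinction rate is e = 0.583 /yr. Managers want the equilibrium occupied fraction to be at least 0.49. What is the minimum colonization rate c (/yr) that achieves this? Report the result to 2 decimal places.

1.14

p* = 1 − e/c ≥ 0.49 requires e/c ≤ 0.5100, i.e. c ≥ e/0.5100.
c_min = 0.583/0.5100 = 1.1431.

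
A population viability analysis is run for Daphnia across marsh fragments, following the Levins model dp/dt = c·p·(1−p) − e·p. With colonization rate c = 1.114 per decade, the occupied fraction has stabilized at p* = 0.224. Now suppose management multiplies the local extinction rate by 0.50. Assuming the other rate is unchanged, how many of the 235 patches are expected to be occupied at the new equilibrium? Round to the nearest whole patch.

144

Balance c(1−p*) = e gives e = 1.114×(1 − 0.22400) = 0.86446.
New p* = 1 − e/c = 1 − 0.43223/1.11400 = 0.61200.
Expected occupied = 235 × 0.61200 = 143.82 ≈ 144.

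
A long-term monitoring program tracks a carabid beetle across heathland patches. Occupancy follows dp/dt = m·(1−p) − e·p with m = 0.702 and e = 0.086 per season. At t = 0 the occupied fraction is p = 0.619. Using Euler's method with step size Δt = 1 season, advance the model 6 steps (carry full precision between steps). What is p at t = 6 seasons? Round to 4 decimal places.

0.8908

Update rule: p ← p + [m·(1−p) − e·p]·Δt with Δt = 1.
p: 0.61900 → 0.83323  (Δp = +0.21423)
p: 0.83323 → 0.87864  (Δp = +0.04542)
p: 0.87864 → 0.88827  (Δp = +0.00963)
p: 0.88827 → 0.89031  (Δp = +0.00204)
p: 0.89031 → 0.89075  (Δp = +0.00043)
p: 0.89075 → 0.89084  (Δp = +0.00009)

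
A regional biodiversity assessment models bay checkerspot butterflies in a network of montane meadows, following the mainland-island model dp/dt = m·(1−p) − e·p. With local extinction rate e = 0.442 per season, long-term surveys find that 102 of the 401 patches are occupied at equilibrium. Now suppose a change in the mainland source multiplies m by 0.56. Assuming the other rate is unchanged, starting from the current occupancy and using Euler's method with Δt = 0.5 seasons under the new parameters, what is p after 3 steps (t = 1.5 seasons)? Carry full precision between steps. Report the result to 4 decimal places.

Observed p* = 102/401 = 0.25436.
Balance m(1−p*) = e·p* gives m = e·p*/(1−p*) = 0.442×0.25436/0.74564 = 0.15078.
Starting from p₀ = 0.25436; update p ← p + (dp/dt)·Δt with the new parameters.
step 1: Δp = -0.02473, p = 0.22963
step 2: Δp = -0.01822, p = 0.21141
step 3: Δp = -0.01343, p = 0.19798

0.1980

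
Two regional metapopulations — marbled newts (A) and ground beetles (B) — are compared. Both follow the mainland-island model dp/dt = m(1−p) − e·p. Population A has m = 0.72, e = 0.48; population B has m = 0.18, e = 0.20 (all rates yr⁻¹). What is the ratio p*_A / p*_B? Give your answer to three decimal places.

1.267

A: p*_A = m/(m+e) = 0.72/1.2000 = 0.6000.
B: p*_B = 0.18/0.3800 = 0.4737.
p*_A / p*_B = 0.6000/0.4737 = 1.2667.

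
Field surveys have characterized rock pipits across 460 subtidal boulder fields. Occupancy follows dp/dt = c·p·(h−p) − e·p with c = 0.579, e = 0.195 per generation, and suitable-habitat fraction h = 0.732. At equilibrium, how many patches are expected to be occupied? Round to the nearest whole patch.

182

p* = h − e/c = 0.732 − 0.3368 = 0.3952.
Expected occupied patches = N × p* = 460 × 0.3952 = 181.80 ≈ 182.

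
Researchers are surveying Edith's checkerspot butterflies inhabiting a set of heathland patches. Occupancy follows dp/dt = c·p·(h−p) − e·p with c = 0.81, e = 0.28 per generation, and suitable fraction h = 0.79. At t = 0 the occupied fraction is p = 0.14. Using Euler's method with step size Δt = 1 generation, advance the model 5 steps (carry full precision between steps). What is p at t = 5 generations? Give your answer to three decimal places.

Update rule: p ← p + [c·p·(h−p) − e·p]·Δt with Δt = 1.
step 1: Δp = +0.03451, p = 0.17451
step 2: Δp = +0.03814, p = 0.21265
step 3: Δp = +0.03990, p = 0.25255
step 4: Δp = +0.03923, p = 0.29178
step 5: Δp = +0.03605, p = 0.32783

0.328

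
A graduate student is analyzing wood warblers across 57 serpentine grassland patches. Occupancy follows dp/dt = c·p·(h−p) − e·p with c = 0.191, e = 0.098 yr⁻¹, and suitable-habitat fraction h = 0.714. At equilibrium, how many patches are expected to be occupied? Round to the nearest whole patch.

p* = h − e/c = 0.714 − 0.5131 = 0.2009.
Expected occupied patches = N × p* = 57 × 0.2009 = 11.45 ≈ 11.

11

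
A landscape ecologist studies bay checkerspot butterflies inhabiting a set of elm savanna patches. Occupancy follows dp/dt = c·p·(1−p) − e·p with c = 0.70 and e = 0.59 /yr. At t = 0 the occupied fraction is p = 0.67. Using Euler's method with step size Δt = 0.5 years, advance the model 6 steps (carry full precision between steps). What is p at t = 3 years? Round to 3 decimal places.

0.328

Update rule: p ← p + [c·p·(1−p) − e·p]·Δt with Δt = 0.5.
  1  |  dp/dt·Δt = -0.120265  |  p_1 = 0.549735
  2  |  dp/dt·Δt = -0.075538  |  p_2 = 0.474197
  3  |  dp/dt·Δt = -0.052621  |  p_3 = 0.421576
  4  |  dp/dt·Δt = -0.039018  |  p_4 = 0.382559
  5  |  dp/dt·Δt = -0.030182  |  p_5 = 0.352376
  6  |  dp/dt·Δt = -0.024078  |  p_6 = 0.328298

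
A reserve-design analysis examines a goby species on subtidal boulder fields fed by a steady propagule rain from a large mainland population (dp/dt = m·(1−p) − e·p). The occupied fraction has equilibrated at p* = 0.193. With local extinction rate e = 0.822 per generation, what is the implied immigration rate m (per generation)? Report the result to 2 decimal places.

0.20

At equilibrium m(1−p*) = e·p*, so m = e·p*/(1−p*).
m = 0.822 × 0.193 / 0.8070 = 0.1586/0.8070 = 0.1966.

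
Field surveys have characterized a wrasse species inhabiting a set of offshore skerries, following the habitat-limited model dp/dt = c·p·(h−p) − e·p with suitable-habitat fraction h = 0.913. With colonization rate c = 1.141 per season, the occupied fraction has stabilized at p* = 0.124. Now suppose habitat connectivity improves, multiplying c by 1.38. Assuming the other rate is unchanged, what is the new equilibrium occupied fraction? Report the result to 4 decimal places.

0.3413

Balance c(h−p*) = e gives e = 1.141×(0.913 − 0.12400) = 0.90025.
New p* = 0.913 − e/c = 0.913 − 0.90025/1.57458 = 0.34126.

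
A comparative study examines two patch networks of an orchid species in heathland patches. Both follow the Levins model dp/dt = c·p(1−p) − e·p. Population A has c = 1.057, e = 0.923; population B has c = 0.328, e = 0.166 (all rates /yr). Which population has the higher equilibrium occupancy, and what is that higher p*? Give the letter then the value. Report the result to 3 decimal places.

A: p*_A = 1 − 0.923/1.057 = 0.1268.
B: p*_B = 1 − 0.166/0.328 = 0.4939.
B is higher at 0.4939.

B, 0.494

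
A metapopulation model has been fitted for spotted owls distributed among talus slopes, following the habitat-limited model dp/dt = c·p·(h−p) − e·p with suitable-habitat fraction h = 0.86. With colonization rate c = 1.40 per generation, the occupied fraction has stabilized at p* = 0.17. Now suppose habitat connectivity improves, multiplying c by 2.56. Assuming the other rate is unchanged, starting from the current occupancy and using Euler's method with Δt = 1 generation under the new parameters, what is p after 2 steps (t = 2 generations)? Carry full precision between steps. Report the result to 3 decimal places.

Balance c(h−p*) = e gives e = 1.40×(0.86 − 0.17000) = 0.96600.
Starting from p₀ = 0.17000; update p ← p + (dp/dt)·Δt with the new parameters.
step 1: Δp = +0.25618, p = 0.42618
step 2: Δp = +0.25094, p = 0.67712

0.677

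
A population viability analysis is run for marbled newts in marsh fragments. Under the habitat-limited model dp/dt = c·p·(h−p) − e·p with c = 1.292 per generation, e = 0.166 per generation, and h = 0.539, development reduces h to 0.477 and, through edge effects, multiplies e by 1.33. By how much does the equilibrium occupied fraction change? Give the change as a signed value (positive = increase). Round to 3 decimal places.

-0.104

Before: p* = h − e/c = 0.539 − 0.166/1.292 = 0.539 − 0.1285 = 0.4105.
After: c = 1.292, e = 0.22078, h = 0.477; p* = 0.477 − 0.22078/1.292 = 0.3061.
Δp* = 0.3061 − 0.4105 = -0.1044.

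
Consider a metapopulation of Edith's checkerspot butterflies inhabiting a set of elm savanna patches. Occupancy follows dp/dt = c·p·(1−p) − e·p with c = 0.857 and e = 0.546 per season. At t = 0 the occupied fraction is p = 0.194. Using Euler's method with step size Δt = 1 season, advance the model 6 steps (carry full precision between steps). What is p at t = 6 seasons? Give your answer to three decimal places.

0.325

Update rule: p ← p + [c·p·(1−p) − e·p]·Δt with Δt = 1.
step 1: Δp = +0.02808, p = 0.22208
step 2: Δp = +0.02680, p = 0.24888
step 3: Δp = +0.02432, p = 0.27320
step 4: Δp = +0.02100, p = 0.29420
step 5: Δp = +0.01732, p = 0.31152
step 6: Δp = +0.01372, p = 0.32523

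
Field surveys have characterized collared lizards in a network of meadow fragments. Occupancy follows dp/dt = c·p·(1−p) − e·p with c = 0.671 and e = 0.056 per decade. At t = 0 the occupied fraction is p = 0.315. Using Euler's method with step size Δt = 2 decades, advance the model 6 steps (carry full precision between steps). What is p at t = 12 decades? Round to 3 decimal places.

0.916

Update rule: p ← p + [c·p·(1−p) − e·p]·Δt with Δt = 2.
step 1: Δp = +0.25429, p = 0.56929
step 2: Δp = +0.26530, p = 0.83459
step 3: Δp = +0.09179, p = 0.92638
step 4: Δp = -0.01223, p = 0.91415
step 5: Δp = +0.00293, p = 0.91708
step 6: Δp = -0.00067, p = 0.91642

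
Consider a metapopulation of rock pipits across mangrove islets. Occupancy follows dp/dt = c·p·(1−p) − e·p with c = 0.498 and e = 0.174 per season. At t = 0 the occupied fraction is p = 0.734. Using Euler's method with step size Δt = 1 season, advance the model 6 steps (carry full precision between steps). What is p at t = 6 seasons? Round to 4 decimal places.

Update rule: p ← p + [c·p·(1−p) − e·p]·Δt with Δt = 1.
p: 0.73400 → 0.70352  (Δp = -0.03048)
p: 0.70352 → 0.68498  (Δp = -0.01854)
p: 0.68498 → 0.67325  (Δp = -0.01173)
p: 0.67325 → 0.66566  (Δp = -0.00759)
p: 0.66566 → 0.66067  (Δp = -0.00499)
p: 0.66067 → 0.65736  (Δp = -0.00331)

0.6574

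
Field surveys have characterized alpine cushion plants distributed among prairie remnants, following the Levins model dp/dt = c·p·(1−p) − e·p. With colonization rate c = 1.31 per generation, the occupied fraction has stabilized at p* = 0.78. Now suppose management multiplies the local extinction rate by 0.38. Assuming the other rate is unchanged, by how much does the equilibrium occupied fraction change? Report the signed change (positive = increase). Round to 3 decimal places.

Balance c(1−p*) = e gives e = 1.31×(1 − 0.78000) = 0.28820.
New p* = 1 − e/c = 1 − 0.10952/1.31000 = 0.91640.
Δp* = 0.91640 − 0.78000 = +0.13640.

0.136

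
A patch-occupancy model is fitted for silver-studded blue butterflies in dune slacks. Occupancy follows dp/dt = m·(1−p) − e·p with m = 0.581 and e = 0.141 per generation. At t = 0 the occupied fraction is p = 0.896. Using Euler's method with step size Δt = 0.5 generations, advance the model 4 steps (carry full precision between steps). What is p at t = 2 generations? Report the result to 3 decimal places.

0.820

Update rule: p ← p + [m·(1−p) − e·p]·Δt with Δt = 0.5.
step 1: Δp = -0.03296, p = 0.86304
step 2: Δp = -0.02106, p = 0.84199
step 3: Δp = -0.01346, p = 0.82853
step 4: Δp = -0.00860, p = 0.81993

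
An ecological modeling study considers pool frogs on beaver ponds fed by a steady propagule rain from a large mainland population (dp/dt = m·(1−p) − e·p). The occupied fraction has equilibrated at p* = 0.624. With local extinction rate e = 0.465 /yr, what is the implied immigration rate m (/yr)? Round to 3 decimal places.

0.772

At equilibrium m(1−p*) = e·p*, so m = e·p*/(1−p*).
m = 0.465 × 0.624 / 0.3760 = 0.2902/0.3760 = 0.7717.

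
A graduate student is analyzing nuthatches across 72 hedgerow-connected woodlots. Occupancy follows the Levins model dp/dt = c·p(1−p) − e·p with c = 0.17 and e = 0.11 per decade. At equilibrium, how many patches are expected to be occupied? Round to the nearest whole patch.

p* = 1 − e/c = 1 − 0.11/0.17 = 0.3529.
Expected occupied patches = N × p* = 72 × 0.3529 = 25.41 ≈ 25.

25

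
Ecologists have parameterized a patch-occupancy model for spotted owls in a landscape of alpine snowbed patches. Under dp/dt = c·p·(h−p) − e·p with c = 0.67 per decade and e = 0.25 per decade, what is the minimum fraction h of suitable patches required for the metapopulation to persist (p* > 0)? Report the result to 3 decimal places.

p* = h − e/c is positive only when h > e/c.
h_min = e/c = 0.25/0.67 = 0.3731.

0.373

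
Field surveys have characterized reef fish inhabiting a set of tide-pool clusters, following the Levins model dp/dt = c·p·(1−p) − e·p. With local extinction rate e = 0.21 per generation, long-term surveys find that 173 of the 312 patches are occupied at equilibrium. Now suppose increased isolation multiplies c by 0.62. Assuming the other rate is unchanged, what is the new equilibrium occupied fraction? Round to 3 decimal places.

Observed p* = 173/312 = 0.55449.
Balance c(1−p*) = e gives c = e/(1 − 0.55449) = 0.21/0.44551 = 0.47137.
New p* = 1 − e/c = 1 − 0.21000/0.29225 = 0.28144.

0.281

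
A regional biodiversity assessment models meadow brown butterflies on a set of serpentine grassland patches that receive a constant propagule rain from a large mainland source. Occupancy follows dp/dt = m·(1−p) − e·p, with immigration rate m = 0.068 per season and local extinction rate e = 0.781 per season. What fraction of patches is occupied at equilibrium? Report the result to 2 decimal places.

0.08

Setting dp/dt = 0: m − m·p* = e·p*, so m = (m+e)·p*.
p* = m/(m+e) = 0.068/(0.068+0.781) = 0.068/0.8490 = 0.0801.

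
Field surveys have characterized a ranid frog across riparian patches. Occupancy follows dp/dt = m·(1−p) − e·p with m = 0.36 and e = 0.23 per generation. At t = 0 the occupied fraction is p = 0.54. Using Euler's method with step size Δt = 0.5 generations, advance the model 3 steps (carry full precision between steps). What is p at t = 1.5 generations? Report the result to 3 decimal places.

0.586

Update rule: p ← p + [m·(1−p) − e·p]·Δt with Δt = 0.5.
t = 0.5: p = 0.54000 + (+0.02070) = 0.56070
t = 1: p = 0.56070 + (+0.01459) = 0.57529
t = 1.5: p = 0.57529 + (+0.01029) = 0.58558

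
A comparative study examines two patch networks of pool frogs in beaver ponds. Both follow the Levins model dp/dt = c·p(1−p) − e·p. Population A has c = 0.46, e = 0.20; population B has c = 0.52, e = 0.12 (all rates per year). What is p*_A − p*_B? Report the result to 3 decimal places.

A: p*_A = 1 − 0.20/0.46 = 0.5652.
B: p*_B = 1 − 0.12/0.52 = 0.7692.
p*_A − p*_B = 0.5652 − 0.7692 = -0.2040.

-0.204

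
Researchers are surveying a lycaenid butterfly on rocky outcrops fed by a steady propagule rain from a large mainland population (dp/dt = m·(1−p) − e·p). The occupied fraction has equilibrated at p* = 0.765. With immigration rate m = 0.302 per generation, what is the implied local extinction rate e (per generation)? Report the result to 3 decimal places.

At equilibrium m(1−p*) = e·p*, so e = m(1−p*)/p*.
e = 0.302 × 0.2350 / 0.765 = 0.0928.

0.093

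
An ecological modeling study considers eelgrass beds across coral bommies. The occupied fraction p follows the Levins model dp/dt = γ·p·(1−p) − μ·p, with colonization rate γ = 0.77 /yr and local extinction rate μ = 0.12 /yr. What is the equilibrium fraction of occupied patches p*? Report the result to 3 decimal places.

Setting dp/dt = 0 and dividing through by p* gives γ·(1−p*) = μ.
So p* = 1 − μ/γ = 1 − 0.12/0.77 = 1 − 0.1558 = 0.8442.

0.844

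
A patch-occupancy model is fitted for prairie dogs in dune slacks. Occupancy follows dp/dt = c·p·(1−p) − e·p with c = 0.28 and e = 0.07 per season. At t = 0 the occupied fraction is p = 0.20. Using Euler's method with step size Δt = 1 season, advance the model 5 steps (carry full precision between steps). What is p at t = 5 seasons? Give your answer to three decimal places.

0.377

Update rule: p ← p + [c·p·(1−p) − e·p]·Δt with Δt = 1.
  1  |  dp/dt·Δt = +0.030800  |  p_1 = 0.230800
  2  |  dp/dt·Δt = +0.033553  |  p_2 = 0.264353
  3  |  dp/dt·Δt = +0.035947  |  p_3 = 0.300300
  4  |  dp/dt·Δt = +0.037813  |  p_4 = 0.338112
  5  |  dp/dt·Δt = +0.038994  |  p_5 = 0.377106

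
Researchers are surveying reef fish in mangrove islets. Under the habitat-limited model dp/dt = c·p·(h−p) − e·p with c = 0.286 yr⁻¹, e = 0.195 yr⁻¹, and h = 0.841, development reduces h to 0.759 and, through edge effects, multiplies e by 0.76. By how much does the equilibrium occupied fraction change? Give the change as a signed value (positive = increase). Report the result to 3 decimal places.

Before: p* = h − e/c = 0.841 − 0.195/0.286 = 0.841 − 0.6818 = 0.1592.
After: c = 0.286, e = 0.1482, h = 0.759; p* = 0.759 − 0.1482/0.286 = 0.2408.
Δp* = 0.2408 − 0.1592 = +0.0816.

0.082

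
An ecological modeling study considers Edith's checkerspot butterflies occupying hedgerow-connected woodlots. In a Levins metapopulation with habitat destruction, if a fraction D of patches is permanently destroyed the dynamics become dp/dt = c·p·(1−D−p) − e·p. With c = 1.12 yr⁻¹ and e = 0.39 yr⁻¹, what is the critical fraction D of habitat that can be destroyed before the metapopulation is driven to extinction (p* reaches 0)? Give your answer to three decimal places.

0.652

The nontrivial equilibrium is p* = (1−D) − e/c; extinction occurs when this hits zero.
So D_crit = 1 − e/c = 1 − 0.39/1.12 = 1 − 0.3482 = 0.6518.
This equals the undisturbed p*, a classic result of Lande's extension.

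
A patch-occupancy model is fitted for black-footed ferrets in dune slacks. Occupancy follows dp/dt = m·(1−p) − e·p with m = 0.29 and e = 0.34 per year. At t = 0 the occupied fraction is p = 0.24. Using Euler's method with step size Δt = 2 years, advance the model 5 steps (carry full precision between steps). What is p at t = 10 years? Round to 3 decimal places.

0.461

Update rule: p ← p + [m·(1−p) − e·p]·Δt with Δt = 2.
t = 2: p = 0.24000 + (+0.27760) = 0.51760
t = 4: p = 0.51760 + (-0.07218) = 0.44542
t = 6: p = 0.44542 + (+0.01877) = 0.46419
t = 8: p = 0.46419 + (-0.00488) = 0.45931
t = 10: p = 0.45931 + (+0.00127) = 0.46058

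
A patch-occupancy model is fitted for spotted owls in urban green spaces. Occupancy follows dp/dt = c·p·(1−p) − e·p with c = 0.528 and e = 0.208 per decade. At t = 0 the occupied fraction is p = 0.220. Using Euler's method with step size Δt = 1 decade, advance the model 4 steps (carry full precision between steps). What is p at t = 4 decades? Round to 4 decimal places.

0.4077

Update rule: p ← p + [c·p·(1−p) − e·p]·Δt with Δt = 1.
t = 1: p = 0.22000 + (+0.04484) = 0.26484
t = 2: p = 0.26484 + (+0.04771) = 0.31256
t = 3: p = 0.31256 + (+0.04844) = 0.36100
t = 4: p = 0.36100 + (+0.04671) = 0.40771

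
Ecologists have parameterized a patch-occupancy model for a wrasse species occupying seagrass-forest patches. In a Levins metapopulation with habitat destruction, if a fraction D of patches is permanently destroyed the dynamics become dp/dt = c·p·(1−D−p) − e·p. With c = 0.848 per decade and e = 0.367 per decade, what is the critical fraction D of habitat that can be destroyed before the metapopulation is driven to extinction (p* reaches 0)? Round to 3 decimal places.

The nontrivial equilibrium is p* = (1−D) − e/c; extinction occurs when this hits zero.
So D_crit = 1 − e/c = 1 − 0.367/0.848 = 1 − 0.4328 = 0.5672.
This equals the undisturbed p*, a classic result of Lande's extension.

0.567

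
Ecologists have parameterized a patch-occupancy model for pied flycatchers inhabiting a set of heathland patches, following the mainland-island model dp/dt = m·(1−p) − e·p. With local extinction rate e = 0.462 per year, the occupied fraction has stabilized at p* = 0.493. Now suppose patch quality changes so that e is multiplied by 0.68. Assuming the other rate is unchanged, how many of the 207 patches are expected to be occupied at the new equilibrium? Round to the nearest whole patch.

122

Balance m(1−p*) = e·p* gives m = e·p*/(1−p*) = 0.462×0.49300/0.50700 = 0.44924.
New p* = m/(m+e) = 0.44924/(0.44924+0.31416) = 0.58847.
Expected occupied = 207 × 0.58847 = 121.81 ≈ 122.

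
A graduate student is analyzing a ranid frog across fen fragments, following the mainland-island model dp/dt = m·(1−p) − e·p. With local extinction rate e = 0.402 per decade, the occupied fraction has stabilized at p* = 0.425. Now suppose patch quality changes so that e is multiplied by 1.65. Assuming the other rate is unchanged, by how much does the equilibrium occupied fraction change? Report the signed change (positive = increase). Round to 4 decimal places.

-0.1156

Balance m(1−p*) = e·p* gives m = e·p*/(1−p*) = 0.402×0.42500/0.57500 = 0.29713.
New p* = m/(m+e) = 0.29713/(0.29713+0.66330) = 0.30937.
Δp* = 0.30937 − 0.42500 = -0.11563.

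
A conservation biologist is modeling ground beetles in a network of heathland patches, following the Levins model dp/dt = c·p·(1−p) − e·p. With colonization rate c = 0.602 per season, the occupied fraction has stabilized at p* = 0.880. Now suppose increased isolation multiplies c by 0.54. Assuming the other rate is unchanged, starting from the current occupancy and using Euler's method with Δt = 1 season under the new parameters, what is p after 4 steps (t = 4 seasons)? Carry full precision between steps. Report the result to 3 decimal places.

Balance c(1−p*) = e gives e = 0.602×(1 − 0.88000) = 0.07224.
Starting from p₀ = 0.88000; update p ← p + (dp/dt)·Δt with the new parameters.
step 1: Δp = -0.02924, p = 0.85076
step 2: Δp = -0.02018, p = 0.83057
step 3: Δp = -0.01426, p = 0.81632
step 4: Δp = -0.01023, p = 0.80609

0.806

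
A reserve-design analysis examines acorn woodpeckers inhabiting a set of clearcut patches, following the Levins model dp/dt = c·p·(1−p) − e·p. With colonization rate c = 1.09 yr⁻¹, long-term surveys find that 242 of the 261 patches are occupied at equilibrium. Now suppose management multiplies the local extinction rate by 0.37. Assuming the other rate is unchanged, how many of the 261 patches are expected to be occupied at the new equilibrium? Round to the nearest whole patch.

Observed p* = 242/261 = 0.92720.
Balance c(1−p*) = e gives e = 1.09×(1 − 0.92720) = 0.07935.
New p* = 1 − e/c = 1 − 0.02936/1.09000 = 0.97306.
Expected occupied = 261 × 0.97306 = 253.97 ≈ 254.

254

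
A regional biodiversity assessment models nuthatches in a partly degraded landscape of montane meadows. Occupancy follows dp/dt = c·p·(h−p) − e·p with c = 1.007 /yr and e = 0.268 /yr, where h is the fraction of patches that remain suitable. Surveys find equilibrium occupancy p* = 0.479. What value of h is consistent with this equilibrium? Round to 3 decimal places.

At equilibrium c(h−p*) = e, so h = p* + e/c.
h = 0.479 + 0.268/1.007 = 0.479 + 0.2661 = 0.7451.

0.745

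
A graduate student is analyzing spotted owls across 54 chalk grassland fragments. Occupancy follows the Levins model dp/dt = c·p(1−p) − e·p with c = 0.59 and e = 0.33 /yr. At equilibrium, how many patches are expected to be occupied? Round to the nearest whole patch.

p* = 1 − e/c = 1 − 0.33/0.59 = 0.4407.
Expected occupied patches = N × p* = 54 × 0.4407 = 23.80 ≈ 24.

24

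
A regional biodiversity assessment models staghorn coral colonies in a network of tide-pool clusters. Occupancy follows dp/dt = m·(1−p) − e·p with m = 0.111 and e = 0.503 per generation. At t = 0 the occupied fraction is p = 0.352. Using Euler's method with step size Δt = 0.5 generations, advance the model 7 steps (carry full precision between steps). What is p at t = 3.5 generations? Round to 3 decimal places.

0.194

Update rule: p ← p + [m·(1−p) − e·p]·Δt with Δt = 0.5.
t = 0.5: p = 0.35200 + (-0.05256) = 0.29944
t = 1: p = 0.29944 + (-0.03643) = 0.26301
t = 1.5: p = 0.26301 + (-0.02524) = 0.23777
t = 2: p = 0.23777 + (-0.01749) = 0.22027
t = 2.5: p = 0.22027 + (-0.01212) = 0.20815
t = 3: p = 0.20815 + (-0.00840) = 0.19975
t = 3.5: p = 0.19975 + (-0.00582) = 0.19392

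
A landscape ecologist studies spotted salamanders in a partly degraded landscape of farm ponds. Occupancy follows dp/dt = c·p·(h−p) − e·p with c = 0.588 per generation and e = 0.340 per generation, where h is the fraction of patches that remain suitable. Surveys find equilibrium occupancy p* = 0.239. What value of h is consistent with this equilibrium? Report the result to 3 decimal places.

At equilibrium c(h−p*) = e, so h = p* + e/c.
h = 0.239 + 0.340/0.588 = 0.239 + 0.5782 = 0.8172.

0.817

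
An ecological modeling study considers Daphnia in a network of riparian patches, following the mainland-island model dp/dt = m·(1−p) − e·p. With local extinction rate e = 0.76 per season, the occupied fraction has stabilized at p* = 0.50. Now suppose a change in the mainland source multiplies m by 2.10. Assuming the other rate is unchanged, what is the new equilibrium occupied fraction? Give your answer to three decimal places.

0.677

Balance m(1−p*) = e·p* gives m = e·p*/(1−p*) = 0.76×0.50000/0.50000 = 0.76000.
New p* = m/(m+e) = 1.59600/(1.59600+0.76000) = 0.67742.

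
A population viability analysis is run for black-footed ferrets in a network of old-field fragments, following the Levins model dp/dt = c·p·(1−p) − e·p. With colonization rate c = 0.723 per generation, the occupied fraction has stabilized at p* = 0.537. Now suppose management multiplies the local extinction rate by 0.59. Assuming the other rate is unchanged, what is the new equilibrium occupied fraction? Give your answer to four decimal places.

Balance c(1−p*) = e gives e = 0.723×(1 − 0.53700) = 0.33475.
New p* = 1 − e/c = 1 − 0.19750/0.72300 = 0.72683.

0.7268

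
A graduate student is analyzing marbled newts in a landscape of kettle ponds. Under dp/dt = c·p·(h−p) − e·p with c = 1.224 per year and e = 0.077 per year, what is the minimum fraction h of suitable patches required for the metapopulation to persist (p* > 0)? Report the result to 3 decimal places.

0.063

p* = h − e/c is positive only when h > e/c.
h_min = e/c = 0.077/1.224 = 0.0629.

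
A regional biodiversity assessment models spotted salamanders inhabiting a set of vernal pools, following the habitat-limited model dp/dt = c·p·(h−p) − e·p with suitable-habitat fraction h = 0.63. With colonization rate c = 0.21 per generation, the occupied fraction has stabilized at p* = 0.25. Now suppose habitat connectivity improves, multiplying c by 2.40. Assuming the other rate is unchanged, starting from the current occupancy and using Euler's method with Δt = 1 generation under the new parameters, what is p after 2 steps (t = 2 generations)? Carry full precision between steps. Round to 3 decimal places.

Balance c(h−p*) = e gives e = 0.21×(0.63 − 0.25000) = 0.07980.
Starting from p₀ = 0.25000; update p ← p + (dp/dt)·Δt with the new parameters.
t = 1: p = 0.25000 + (+0.02793) = 0.27793
t = 2: p = 0.27793 + (+0.02714) = 0.30507

0.305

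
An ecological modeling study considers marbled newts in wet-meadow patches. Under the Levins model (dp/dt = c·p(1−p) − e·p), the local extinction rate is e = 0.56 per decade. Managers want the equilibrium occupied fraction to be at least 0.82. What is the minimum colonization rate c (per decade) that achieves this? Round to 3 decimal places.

3.111

p* = 1 − e/c ≥ 0.82 requires e/c ≤ 0.1800, i.e. c ≥ e/0.1800.
c_min = 0.56/0.1800 = 3.1111.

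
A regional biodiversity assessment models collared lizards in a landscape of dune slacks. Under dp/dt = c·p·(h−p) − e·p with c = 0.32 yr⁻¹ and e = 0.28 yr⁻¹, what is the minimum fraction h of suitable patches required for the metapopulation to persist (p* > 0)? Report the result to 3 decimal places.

p* = h − e/c is positive only when h > e/c.
h_min = e/c = 0.28/0.32 = 0.8750.

0.875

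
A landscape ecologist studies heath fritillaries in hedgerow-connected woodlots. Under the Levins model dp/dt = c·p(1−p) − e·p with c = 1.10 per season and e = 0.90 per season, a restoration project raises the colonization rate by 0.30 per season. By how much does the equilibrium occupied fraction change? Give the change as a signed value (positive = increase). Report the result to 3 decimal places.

Before: p* = 1 − 0.90/1.10 = 0.1818.
After the change, c = 1.4, e = 0.9, so p* = 1 − 0.9/1.4 = 0.3571.
Δp* = 0.3571 − 0.1818 = +0.1753.

0.175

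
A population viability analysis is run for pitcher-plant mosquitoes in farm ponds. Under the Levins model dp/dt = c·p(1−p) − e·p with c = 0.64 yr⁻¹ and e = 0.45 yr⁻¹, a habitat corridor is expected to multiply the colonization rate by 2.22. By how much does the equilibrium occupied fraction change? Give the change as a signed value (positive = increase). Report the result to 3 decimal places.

0.386

Before: p* = 1 − 0.45/0.64 = 0.2969.
After the change, c = 1.4208, e = 0.45, so p* = 1 − 0.45/1.4208 = 0.6833.
Δp* = 0.6833 − 0.2969 = +0.3864.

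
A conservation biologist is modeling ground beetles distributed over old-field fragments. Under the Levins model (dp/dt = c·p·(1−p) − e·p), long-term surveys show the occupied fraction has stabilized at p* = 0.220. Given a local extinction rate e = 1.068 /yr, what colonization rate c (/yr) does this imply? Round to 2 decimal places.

1.37

At equilibrium c(1−p*) = e, so c = e/(1−p*).
c = 1.068/(1 − 0.220) = 1.068/0.7800 = 1.3692.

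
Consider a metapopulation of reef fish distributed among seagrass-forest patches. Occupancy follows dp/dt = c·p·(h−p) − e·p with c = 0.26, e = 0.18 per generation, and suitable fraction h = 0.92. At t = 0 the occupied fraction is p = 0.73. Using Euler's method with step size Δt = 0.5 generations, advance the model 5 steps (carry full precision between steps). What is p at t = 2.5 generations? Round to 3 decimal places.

0.551

Update rule: p ← p + [c·p·(h−p) − e·p]·Δt with Δt = 0.5.
t = 0.5: p = 0.73000 + (-0.04767) = 0.68233
t = 1: p = 0.68233 + (-0.04033) = 0.64200
t = 1.5: p = 0.64200 + (-0.03458) = 0.60742
t = 2: p = 0.60742 + (-0.02999) = 0.57744
t = 2.5: p = 0.57744 + (-0.02625) = 0.55118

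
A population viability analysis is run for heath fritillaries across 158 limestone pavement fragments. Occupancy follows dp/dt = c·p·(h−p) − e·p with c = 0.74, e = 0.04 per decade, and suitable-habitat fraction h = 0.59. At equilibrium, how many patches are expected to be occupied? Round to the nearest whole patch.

85

p* = h − e/c = 0.59 − 0.0541 = 0.5359.
Expected occupied patches = N × p* = 158 × 0.5359 = 84.68 ≈ 85.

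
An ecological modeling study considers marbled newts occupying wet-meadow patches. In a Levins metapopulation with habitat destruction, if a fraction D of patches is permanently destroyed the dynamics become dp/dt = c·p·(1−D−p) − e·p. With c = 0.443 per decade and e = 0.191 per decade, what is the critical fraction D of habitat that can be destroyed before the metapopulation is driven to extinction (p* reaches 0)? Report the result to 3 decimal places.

The nontrivial equilibrium is p* = (1−D) − e/c; extinction occurs when this hits zero.
So D_crit = 1 − e/c = 1 − 0.191/0.443 = 1 − 0.4312 = 0.5688.
This equals the undisturbed p*, a classic result of Lande's extension.

0.569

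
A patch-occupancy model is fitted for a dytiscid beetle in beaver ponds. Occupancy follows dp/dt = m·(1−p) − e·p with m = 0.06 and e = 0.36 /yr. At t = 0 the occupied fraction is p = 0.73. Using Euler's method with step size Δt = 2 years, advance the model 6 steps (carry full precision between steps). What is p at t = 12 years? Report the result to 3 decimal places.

Update rule: p ← p + [m·(1−p) − e·p]·Δt with Δt = 2.
  1  |  dp/dt·Δt = -0.493200  |  p_1 = 0.236800
  2  |  dp/dt·Δt = -0.078912  |  p_2 = 0.157888
  3  |  dp/dt·Δt = -0.012626  |  p_3 = 0.145262
  4  |  dp/dt·Δt = -0.002020  |  p_4 = 0.143242
  5  |  dp/dt·Δt = -0.000323  |  p_5 = 0.142919
  6  |  dp/dt·Δt = -0.000052  |  p_6 = 0.142867

0.143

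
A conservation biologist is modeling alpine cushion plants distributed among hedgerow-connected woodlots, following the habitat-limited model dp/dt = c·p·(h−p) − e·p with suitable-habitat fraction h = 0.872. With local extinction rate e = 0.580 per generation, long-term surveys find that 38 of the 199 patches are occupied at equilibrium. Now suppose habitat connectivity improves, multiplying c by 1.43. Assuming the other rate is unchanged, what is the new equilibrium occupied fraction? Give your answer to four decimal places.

0.3957

Observed p* = 38/199 = 0.19095.
Balance c(h−p*) = e gives c = e/(0.872 − 0.19095) = 0.580/0.68105 = 0.85163.
New p* = 0.872 − e/c = 0.872 − 0.58000/1.21783 = 0.39574.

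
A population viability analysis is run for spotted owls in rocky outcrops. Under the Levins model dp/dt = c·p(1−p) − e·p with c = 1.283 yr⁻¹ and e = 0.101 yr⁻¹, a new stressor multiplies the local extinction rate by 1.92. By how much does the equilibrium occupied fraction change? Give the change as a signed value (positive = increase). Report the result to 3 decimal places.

-0.072

Before: p* = 1 − 0.101/1.283 = 0.9213.
After the change, c = 1.283, e = 0.19392, so p* = 1 − 0.19392/1.283 = 0.8489.
Δp* = 0.8489 − 0.9213 = -0.0724.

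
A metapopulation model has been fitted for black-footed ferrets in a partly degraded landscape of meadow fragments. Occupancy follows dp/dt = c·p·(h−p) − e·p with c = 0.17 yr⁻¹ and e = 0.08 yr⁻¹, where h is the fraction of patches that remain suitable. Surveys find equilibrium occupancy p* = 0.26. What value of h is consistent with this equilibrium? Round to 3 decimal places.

At equilibrium c(h−p*) = e, so h = p* + e/c.
h = 0.26 + 0.08/0.17 = 0.26 + 0.4706 = 0.7306.

0.731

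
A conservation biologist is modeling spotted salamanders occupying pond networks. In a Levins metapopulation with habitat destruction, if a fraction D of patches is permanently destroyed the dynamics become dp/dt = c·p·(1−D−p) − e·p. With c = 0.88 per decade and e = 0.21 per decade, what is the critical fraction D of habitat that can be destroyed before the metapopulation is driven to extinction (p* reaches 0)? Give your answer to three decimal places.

The nontrivial equilibrium is p* = (1−D) − e/c; extinction occurs when this hits zero.
So D_crit = 1 − e/c = 1 − 0.21/0.88 = 1 − 0.2386 = 0.7614.
Note this equals the original equilibrium occupancy — the Levins extinction-debt result.

0.761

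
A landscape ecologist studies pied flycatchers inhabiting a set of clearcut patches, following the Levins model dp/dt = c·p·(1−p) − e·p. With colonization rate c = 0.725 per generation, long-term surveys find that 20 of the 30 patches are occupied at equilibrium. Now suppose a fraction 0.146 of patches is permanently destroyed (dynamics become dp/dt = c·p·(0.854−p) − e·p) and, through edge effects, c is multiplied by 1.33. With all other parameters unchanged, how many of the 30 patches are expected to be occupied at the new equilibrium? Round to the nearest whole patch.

Observed p* = 20/30 = 0.66667.
Balance c(1−p*) = e gives e = 0.725×(1 − 0.66667) = 0.24166.
New p* = 0.854 − e/c = 0.854 − 0.24166/0.96425 = 0.60338.
Expected occupied = 30 × 0.60338 = 18.10 ≈ 18.

18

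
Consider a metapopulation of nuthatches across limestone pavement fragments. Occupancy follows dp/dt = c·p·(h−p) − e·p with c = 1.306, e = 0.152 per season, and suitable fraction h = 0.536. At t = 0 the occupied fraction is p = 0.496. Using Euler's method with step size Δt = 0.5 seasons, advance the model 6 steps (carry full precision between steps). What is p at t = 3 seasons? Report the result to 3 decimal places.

Update rule: p ← p + [c·p·(h−p) − e·p]·Δt with Δt = 0.5.
step 1: Δp = -0.02474, p = 0.47126
step 2: Δp = -0.01589, p = 0.45537
step 3: Δp = -0.01063, p = 0.44474
step 4: Δp = -0.00730, p = 0.43744
step 5: Δp = -0.00509, p = 0.43235
step 6: Δp = -0.00360, p = 0.42875

0.429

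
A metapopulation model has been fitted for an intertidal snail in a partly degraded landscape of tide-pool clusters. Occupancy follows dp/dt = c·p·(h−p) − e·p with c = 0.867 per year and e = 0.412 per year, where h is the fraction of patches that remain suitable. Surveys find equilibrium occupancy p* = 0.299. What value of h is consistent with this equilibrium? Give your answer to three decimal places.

0.774

At equilibrium c(h−p*) = e, so h = p* + e/c.
h = 0.299 + 0.412/0.867 = 0.299 + 0.4752 = 0.7742.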